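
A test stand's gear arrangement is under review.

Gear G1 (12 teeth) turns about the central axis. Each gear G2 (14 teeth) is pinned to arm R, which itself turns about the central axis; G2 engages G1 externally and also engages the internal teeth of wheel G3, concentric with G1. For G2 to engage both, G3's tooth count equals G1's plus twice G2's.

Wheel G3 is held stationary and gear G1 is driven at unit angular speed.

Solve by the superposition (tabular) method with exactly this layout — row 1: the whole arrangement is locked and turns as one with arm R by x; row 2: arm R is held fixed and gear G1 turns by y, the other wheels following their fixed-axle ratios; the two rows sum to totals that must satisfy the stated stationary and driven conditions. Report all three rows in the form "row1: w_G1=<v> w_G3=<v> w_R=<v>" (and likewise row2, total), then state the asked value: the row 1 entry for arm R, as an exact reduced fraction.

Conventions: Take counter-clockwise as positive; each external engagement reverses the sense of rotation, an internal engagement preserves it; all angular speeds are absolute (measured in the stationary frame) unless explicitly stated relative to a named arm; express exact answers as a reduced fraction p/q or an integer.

row1: w_G1=3/13 w_G3=3/13 w_R=3/13
row2: w_G1=10/13 w_G3=-3/13 w_R=0
total: w_G1=1 w_G3=0 w_R=3/13
asked value: 3/13

topology: planetary set — G1 12T / G2 14T / G3 40T, arm = carrier (Willis)
row 1 (train locked, turned with arm): all members turn x
row 2 — arm fixed, fixed-axis ratios: sun y, ring −(12/40)·y, arm 0
boundary: total ω_ring = x − (12/40)·y = 0 and total ω_sun = x + y = 1  ⇒  y = 10/13, x = 3/13
row 2 ring = −(12/40)·10/13 = -3/13
totals (row 1 + row 2): sun 3/13 + 10/13 = 1, ring 3/13 + (-3/13) = 0, arm 3/13 + 0 = 3/13
asked cell (row1, arm) = 3/13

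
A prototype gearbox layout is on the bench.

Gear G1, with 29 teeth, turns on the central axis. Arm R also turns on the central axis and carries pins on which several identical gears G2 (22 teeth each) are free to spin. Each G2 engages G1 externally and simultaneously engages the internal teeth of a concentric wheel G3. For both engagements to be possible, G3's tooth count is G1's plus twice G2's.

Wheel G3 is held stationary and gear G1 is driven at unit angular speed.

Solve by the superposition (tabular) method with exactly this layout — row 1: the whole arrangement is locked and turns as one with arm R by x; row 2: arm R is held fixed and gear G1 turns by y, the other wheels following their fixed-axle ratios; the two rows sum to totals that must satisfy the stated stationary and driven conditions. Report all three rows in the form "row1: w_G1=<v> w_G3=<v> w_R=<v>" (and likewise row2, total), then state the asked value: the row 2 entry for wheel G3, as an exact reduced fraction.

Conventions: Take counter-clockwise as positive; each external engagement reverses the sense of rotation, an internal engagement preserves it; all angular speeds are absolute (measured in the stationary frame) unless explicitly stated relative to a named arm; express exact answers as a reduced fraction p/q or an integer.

planetary set (29T centre, 22T on arm, 73T internal) — Willis relation
superposition row 1 [locked train]: every member turns x
superposition row 2 [arm held]: sun y, ring −(29/73)·y, arm 0
boundary: total ω_ring = x − (29/73)·y = 0 and total ω_sun = x + y = 1  ⇒  y = 73/102, x = 29/102
row 2 ring = −(29/73)·73/102 = -29/102
totals (row 1 + row 2): sun 29/102 + 73/102 = 1, ring 29/102 + (-29/102) = 0, arm 29/102 + 0 = 29/102
asked cell (row2, ring) = -29/102

row1: w_G1=29/102 w_G3=29/102 w_R=29/102
row2: w_G1=73/102 w_G3=-29/102 w_R=0
total: w_G1=1 w_G3=0 w_R=29/102
asked value: -29/102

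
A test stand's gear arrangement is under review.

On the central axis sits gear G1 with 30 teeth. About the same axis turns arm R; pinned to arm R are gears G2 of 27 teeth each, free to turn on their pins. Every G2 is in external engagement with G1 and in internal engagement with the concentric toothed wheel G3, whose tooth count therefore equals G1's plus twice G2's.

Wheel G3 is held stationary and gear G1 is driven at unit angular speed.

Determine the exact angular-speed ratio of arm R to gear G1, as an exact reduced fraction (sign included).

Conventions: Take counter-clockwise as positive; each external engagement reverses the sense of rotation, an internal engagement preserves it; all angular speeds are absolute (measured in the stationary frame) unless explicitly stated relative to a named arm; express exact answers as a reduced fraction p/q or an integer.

recognized (axles ride arm R): planetary set, 30/27/84 teeth
ring teeth: 30 + 2·27 = 84
30(ω_sun−ω_arm) = −84(ω_ring−ω_arm),  ω_ring = 0, ω_sun = 1
30(1−ω_arm) = −84(0−ω_arm)  ⇒  114·ω_arm = 30  ⇒  ω_arm = 5/19
ω_out/ω_in = 5/19

5/19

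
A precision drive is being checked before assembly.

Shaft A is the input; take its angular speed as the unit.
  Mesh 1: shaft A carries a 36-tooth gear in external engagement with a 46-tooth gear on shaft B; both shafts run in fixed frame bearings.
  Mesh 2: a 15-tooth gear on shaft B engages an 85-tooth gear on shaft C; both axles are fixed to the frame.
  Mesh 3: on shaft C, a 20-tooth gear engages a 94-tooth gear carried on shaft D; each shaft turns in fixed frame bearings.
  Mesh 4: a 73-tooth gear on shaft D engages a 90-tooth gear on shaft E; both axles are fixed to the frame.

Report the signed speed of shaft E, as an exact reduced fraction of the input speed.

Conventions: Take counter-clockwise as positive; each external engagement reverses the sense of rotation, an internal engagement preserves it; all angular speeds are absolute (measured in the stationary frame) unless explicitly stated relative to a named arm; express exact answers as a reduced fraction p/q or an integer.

4-mesh fixed-axis compound train (all bearings frame-fixed)
mesh 1 [36T→46T]: |ω|/ω_in = 1×36/46 = 18/23, sense flips to −
mesh 2 [15T→85T]: |ω|/ω_in = (18/23)×15/85 = 54/391, sense flips to +
mesh 3 [20T→94T]: |ω|/ω_in = (54/391)×20/94 = 540/18377, sense flips to −
mesh 4 [73T→90T]: |ω|/ω_in = (540/18377)×73/90 = 438/18377, sense flips to +
signed output speed (× input speed) = 438/18377

438/18377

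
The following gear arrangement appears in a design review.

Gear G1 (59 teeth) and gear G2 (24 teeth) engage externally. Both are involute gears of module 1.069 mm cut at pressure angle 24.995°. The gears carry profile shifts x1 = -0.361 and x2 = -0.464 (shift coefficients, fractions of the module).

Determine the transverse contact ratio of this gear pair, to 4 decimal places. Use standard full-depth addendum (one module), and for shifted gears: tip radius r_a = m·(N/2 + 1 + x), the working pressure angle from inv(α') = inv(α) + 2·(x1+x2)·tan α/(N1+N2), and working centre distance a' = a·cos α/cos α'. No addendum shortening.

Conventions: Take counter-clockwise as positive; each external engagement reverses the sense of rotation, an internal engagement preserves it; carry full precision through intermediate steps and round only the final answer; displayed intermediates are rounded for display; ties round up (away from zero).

1.6782

recognized (one external pair, fixed centres): single-mesh tooth geometry, m = 1.069, N1 = 59, N2 = 24
base radii: r_b1 = 28.582032, r_b2 = 11.626589
tip radii: r_a1 = 32.218591, r_a2 = 13.400984
inv(α') = inv(24.995°) + 2·(-0.361-0.464)·tan α/(59+24) = 0.02068851  ⇒  α' = 22.22034°
a' = a·cos α / cos α' = 44.3635·cos 24.995°/cos 22.22034° = 43.434201
action lengths: √(r_a1²−r_b1²) = 14.869601, √(r_a2²−r_b2²) = 6.663992
base pitch p_b = π·m·cos α = 3.043834
CR = (14.869601 + 6.663992 − 43.434201·sin 22.22034°)/3.043834 = 1.678183
contact ratio ≈ 1.6782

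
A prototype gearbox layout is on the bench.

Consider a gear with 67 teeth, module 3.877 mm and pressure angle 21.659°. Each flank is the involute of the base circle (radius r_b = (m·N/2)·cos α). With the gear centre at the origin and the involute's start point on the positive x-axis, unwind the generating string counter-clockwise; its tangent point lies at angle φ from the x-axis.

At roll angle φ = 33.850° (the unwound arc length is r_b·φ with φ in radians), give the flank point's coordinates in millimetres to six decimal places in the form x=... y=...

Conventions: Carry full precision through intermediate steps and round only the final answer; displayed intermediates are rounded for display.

x=139.972818 y=8.011131

recognized (one wheel, involute flank): single-mesh tooth geometry, m = 3.877, N = 67
pitch radius r_p = m·N/2 = 3.877·67/2 = 129.879500
base radius r_b = r_p·cos α = 129.879500·cos 21.659° = 120.709607
roll angle φ = 33.850° = 0.59079395 rad
x = r_b·(cos φ + φ·sin φ) = 139.972818
y = r_b·(sin φ − φ·cos φ) = 8.011131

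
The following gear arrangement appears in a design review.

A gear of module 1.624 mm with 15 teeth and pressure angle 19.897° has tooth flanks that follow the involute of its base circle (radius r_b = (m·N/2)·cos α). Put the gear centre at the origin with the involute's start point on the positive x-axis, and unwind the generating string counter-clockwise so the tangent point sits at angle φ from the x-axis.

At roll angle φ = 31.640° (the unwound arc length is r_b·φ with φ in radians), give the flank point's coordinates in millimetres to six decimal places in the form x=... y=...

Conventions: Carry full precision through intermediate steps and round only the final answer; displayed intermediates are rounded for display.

x=13.068314 y=0.623498

topology: single-mesh involute geometry — m = 1.624, N = 15
pitch radius r_p = m·N/2 = 1.624·15/2 = 12.180000
base radius r_b = r_p·cos α = 12.180000·cos 19.897° = 11.452926
roll angle φ = 31.640° = 0.55222218 rad
x = r_b·(cos φ + φ·sin φ) = 13.068314
y = r_b·(sin φ − φ·cos φ) = 0.623498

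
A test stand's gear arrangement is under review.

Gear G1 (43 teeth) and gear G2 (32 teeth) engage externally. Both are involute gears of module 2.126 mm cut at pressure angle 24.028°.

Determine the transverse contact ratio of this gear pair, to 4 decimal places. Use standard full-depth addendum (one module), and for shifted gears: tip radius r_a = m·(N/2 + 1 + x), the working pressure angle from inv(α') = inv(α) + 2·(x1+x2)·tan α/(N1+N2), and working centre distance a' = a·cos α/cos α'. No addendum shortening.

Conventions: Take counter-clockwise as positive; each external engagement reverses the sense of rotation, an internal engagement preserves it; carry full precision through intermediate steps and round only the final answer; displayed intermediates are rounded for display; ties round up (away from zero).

1.5335

class = single-mesh tooth geometry [involute pair 43T × 32T, m = 2.126]
base radii: r_b1 = 41.748159, r_b2 = 31.068397
tip radii: r_a1 = 47.835000, r_a2 = 36.142000
no profile shift: α' = α, a' = a
action lengths: √(r_a1²−r_b1²) = 23.351198, √(r_a2²−r_b2²) = 18.466154
base pitch p_b = π·m·cos α = 6.100266
CR = (23.351198 + 18.466154 − 79.725000·sin 24.02800°)/6.100266 = 1.533488
contact ratio ≈ 1.5335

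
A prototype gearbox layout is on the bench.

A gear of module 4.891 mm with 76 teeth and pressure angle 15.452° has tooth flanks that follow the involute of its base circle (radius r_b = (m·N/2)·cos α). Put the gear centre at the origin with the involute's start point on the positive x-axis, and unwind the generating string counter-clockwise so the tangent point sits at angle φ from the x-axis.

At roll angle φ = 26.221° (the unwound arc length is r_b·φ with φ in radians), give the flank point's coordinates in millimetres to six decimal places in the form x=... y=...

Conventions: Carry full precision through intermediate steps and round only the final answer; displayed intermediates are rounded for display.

topology: single-mesh involute geometry — m = 4.891, N = 76
pitch radius r_p = m·N/2 = 4.891·76/2 = 185.858000
base radius r_b = r_p·cos α = 185.858000·cos 15.452° = 179.139976
roll angle φ = 26.221° = 0.45764278 rad
x = r_b·(cos φ + φ·sin φ) = 196.928386
y = r_b·(sin φ − φ·cos φ) = 5.604385

x=196.928386 y=5.604385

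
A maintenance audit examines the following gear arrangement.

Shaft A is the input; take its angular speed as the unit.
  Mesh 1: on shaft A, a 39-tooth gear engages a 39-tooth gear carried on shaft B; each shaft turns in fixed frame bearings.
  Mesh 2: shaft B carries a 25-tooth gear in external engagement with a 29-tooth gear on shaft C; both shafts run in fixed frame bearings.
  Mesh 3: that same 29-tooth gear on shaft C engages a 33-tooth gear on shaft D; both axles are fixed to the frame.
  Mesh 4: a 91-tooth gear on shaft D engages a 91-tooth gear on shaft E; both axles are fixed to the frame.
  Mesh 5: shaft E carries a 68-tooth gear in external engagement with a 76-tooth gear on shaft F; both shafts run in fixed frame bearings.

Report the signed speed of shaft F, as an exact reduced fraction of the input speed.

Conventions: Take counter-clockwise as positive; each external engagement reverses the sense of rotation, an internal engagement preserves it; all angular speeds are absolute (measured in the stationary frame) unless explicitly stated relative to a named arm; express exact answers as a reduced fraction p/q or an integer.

5-mesh fixed-axis compound train (all bearings frame-fixed)
mesh 1 [39T→39T]: |ω|/ω_in = 1×39/39 = 1, sense flips to −
mesh 2 [25T→29T]: |ω|/ω_in = 1×25/29 = 25/29, sense flips to +
mesh 3 [29T→33T]: |ω|/ω_in = (25/29)×29/33 = 25/33, sense flips to −
mesh 4 [91T→91T]: |ω|/ω_in = (25/33)×91/91 = 25/33, sense flips to +
mesh 5 [68T→76T]: |ω|/ω_in = (25/33)×68/76 = 425/627, sense flips to −
signed output speed (× input speed) = -425/627

-425/627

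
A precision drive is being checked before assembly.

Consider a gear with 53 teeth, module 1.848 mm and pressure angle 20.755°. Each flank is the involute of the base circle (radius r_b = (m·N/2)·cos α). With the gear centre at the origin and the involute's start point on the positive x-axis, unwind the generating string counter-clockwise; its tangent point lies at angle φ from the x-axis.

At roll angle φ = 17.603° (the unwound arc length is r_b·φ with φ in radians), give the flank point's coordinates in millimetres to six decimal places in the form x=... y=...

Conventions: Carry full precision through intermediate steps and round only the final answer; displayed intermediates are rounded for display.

x=47.904449 y=0.438504

single-mesh involute tooth geometry (53T wheel at module 1.848)
pitch radius r_p = m·N/2 = 1.848·53/2 = 48.972000
base radius r_b = r_p·cos α = 48.972000·cos 20.755° = 45.793927
roll angle φ = 17.603° = 0.30723031 rad
x = r_b·(cos φ + φ·sin φ) = 47.904449
y = r_b·(sin φ − φ·cos φ) = 0.438504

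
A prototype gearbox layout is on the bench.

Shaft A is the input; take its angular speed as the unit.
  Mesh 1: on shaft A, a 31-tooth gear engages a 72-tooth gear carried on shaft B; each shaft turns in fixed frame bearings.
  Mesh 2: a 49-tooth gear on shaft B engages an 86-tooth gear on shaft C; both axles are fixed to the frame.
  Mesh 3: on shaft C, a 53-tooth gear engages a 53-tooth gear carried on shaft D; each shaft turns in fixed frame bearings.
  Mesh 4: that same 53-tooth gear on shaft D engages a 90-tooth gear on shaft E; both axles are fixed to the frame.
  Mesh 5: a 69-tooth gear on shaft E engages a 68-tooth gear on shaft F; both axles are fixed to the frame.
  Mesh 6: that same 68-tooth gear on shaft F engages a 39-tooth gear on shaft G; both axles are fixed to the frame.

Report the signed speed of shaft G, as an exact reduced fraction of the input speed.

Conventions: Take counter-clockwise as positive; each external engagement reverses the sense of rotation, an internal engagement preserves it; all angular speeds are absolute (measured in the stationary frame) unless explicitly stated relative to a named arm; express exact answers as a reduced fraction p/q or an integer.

1851661/7244640

6-mesh fixed-axis compound train (all bearings frame-fixed)
mesh 1 [31T→72T]: |ω|/ω_in = 1×31/72 = 31/72, sense flips to −
mesh 2 [49T→86T]: |ω|/ω_in = (31/72)×49/86 = 1519/6192, sense flips to +
mesh 3 [53T→53T]: |ω|/ω_in = (1519/6192)×53/53 = 1519/6192, sense flips to −
mesh 4 [53T→90T]: |ω|/ω_in = (1519/6192)×53/90 = 80507/557280, sense flips to +
mesh 5 [69T→68T]: |ω|/ω_in = (80507/557280)×69/68 = 1851661/12631680, sense flips to −
mesh 6 [68T→39T]: |ω|/ω_in = (1851661/12631680)×68/39 = 1851661/7244640, sense flips to +
signed output speed (× input speed) = 1851661/7244640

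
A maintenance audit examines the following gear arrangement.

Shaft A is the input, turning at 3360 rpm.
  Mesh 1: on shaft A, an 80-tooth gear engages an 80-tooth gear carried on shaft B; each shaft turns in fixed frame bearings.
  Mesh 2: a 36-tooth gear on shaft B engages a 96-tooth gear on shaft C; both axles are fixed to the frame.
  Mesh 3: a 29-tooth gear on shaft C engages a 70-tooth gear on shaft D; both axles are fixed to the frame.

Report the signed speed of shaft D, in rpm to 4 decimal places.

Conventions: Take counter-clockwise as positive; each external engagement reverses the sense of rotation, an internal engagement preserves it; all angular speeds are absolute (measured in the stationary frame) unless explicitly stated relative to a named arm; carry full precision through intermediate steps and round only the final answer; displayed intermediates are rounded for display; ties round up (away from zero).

-522.0000 rpm

recognized (4 fixed axles, 3 meshes): fixed-axis compound train
mesh 1 [80T→80T]: ω = 3360.0000×80/80 = 3360.0000 rpm, sense flips to −
mesh 2 [36T→96T]: ω = 3360.0000×36/96 = 1260.0000 rpm, sense flips to +
mesh 3 [29T→70T]: ω = 1260.0000×29/70 = 522.0000 rpm, sense flips to −
signed output speed = -522.0000 rpm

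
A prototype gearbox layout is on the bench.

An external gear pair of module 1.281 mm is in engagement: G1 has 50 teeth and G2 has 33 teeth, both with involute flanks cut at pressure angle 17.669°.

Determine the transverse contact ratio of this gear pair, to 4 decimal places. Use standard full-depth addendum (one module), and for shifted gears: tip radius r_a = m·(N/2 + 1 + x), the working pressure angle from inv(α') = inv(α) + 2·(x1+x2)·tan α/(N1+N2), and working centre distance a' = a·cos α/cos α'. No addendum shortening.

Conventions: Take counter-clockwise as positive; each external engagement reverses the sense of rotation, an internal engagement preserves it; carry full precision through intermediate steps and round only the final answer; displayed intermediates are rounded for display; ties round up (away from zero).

class = single-mesh tooth geometry [involute pair 50T × 33T, m = 1.281]
base radii: r_b1 = 30.514248, r_b2 = 20.139403
tip radii: r_a1 = 33.306000, r_a2 = 22.417500
no profile shift: α' = α, a' = a
action lengths: √(r_a1²−r_b1²) = 13.348046, √(r_a2²−r_b2²) = 9.846255
base pitch p_b = π·m·cos α = 3.834533
CR = (13.348046 + 9.846255 − 53.161500·sin 17.66900°)/3.834533 = 1.840863
contact ratio ≈ 1.8409

1.8409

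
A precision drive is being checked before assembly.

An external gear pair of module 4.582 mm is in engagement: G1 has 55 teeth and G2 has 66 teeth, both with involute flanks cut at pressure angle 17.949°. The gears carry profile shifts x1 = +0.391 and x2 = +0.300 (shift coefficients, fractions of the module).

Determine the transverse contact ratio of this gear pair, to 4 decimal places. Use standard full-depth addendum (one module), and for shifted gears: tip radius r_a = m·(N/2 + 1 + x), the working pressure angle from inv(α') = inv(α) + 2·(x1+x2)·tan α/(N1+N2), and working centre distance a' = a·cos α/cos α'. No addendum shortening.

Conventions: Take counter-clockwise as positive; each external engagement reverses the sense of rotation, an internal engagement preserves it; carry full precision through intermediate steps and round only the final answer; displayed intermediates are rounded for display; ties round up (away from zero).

topology: single-mesh involute geometry — m = 4.582, 55T/66T pair
base radii: r_b1 = 119.872488, r_b2 = 143.846986
tip radii: r_a1 = 132.378562, r_a2 = 157.162600
inv(α') = inv(17.949°) + 2·(+0.391+0.300)·tan α/(55+66) = 0.01436657  ⇒  α' = 19.76440°
a' = a·cos α / cos α' = 277.2110·cos 17.949°/cos 19.76440° = 280.227364
action lengths: √(r_a1²−r_b1²) = 56.166452, √(r_a2²−r_b2²) = 63.309775
base pitch p_b = π·m·cos α = 13.694201
CR = (56.166452 + 63.309775 − 280.227364·sin 19.76440°)/13.694201 = 1.804885
contact ratio ≈ 1.8049

1.8049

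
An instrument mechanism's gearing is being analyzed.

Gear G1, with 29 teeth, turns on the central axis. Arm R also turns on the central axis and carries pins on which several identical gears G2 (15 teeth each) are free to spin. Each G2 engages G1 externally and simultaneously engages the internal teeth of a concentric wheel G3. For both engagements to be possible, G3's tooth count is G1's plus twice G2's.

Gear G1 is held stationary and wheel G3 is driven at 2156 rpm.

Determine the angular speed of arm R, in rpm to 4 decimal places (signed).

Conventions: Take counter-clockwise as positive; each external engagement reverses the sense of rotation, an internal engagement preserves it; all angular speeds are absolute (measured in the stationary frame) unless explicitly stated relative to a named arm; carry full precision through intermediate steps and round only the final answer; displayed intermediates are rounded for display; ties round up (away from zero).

+1445.5000 rpm

planetary set (29T centre, 15T on arm, 59T internal) — Willis relation
normalise by the input: solve with ω_ring = 1, then scale by 2156 rpm
ring teeth: 29 + 2·15 = 59
29(ω_sun−ω_arm) = −59(ω_ring−ω_arm),  ω_sun = 0, ω_ring = 1
29(0−ω_arm) = −59(1−ω_arm)  ⇒  88·ω_arm = 59  ⇒  ω_arm = 59/88
scale: ω_arm = 59/88 × 2156 rpm = +1445.5000 rpm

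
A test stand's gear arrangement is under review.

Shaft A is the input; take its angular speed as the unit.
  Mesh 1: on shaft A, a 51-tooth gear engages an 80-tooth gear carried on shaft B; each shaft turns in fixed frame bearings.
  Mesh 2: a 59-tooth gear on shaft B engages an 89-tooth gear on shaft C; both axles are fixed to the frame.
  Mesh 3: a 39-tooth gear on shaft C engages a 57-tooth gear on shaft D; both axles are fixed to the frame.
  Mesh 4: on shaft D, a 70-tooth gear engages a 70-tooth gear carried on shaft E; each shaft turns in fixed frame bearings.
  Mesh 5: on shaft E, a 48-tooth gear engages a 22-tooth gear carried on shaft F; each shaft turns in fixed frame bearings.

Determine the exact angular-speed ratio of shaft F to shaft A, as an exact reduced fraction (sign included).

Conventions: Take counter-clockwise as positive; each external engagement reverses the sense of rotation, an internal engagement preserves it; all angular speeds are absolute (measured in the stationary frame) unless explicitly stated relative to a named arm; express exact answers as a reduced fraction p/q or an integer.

class = fixed-axis compound train [5 meshes; 5 ratios multiply, 5 sense flips]
mesh 1 [51T→80T]: running ratio 51/80, sense −
mesh 2 [59T→89T]: running ratio 3009/7120, sense +
mesh 3 [39T→57T]: running ratio 39117/135280, sense −
mesh 4 [70T→70T]: running ratio 39117/135280, sense +
mesh 5 [48T→22T]: running ratio 117351/186010, sense −
ω_out/ω_in = -117351/186010

-117351/186010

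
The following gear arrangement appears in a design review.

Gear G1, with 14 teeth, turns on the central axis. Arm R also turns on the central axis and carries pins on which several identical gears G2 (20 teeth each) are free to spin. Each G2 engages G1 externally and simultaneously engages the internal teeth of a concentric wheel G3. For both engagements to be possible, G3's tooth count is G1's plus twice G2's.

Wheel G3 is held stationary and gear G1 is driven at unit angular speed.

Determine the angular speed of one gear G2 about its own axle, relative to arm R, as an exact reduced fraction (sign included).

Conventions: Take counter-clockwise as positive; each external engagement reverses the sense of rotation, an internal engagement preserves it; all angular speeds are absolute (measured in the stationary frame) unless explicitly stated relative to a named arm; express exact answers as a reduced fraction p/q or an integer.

recognized (axles ride arm R): planetary set, 14/20/54 teeth
ring teeth: 14 + 2·20 = 54
14(ω_sun−ω_arm) = −54(ω_ring−ω_arm),  ω_ring = 0, ω_sun = 1
14(1−ω_arm) = −54(0−ω_arm)  ⇒  68·ω_arm = 14  ⇒  ω_arm = 7/34
sun–planet mesh: 14·(1−7/34) = −20·(ω_p−ω_arm)  ⇒  ω_p−ω_arm = -189/340
exact speed ratio = -189/340

-189/340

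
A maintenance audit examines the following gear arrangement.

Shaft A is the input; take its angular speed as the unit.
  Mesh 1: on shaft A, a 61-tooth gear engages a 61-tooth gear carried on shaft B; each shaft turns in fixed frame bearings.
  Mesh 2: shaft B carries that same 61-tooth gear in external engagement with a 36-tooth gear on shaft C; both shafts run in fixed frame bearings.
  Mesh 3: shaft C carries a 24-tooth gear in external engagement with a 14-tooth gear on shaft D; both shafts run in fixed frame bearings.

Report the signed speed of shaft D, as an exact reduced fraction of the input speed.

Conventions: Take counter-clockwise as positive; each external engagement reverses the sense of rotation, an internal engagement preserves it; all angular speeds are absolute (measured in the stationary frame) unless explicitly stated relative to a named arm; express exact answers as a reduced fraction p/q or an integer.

3-mesh fixed-axis compound train (all bearings frame-fixed)
mesh 1 [61T→61T]: |ω|/ω_in = 1×61/61 = 1, sense flips to −
mesh 2 [61T→36T]: |ω|/ω_in = 1×61/36 = 61/36, sense flips to +
mesh 3 [24T→14T]: |ω|/ω_in = (61/36)×24/14 = 61/21, sense flips to −
signed output speed (× input speed) = -61/21

-61/21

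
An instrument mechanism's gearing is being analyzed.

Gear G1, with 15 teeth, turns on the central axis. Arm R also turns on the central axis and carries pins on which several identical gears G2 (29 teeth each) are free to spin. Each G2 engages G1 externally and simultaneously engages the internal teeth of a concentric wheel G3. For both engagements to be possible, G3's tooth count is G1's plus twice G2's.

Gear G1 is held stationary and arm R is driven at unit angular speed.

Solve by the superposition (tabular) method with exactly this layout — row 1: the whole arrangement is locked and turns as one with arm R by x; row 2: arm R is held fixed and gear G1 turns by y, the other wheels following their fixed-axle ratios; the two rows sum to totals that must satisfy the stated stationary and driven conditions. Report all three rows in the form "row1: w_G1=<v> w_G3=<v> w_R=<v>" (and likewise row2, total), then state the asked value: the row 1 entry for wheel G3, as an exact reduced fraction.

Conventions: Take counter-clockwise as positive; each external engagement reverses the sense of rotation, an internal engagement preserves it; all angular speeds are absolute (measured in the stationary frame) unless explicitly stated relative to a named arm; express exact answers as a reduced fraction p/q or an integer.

row1: w_G1=1 w_G3=1 w_R=1
row2: w_G1=-1 w_G3=15/73 w_R=0
total: w_G1=0 w_G3=88/73 w_R=1
asked value: 1

topology: planetary set — G1 15T / G2 29T / G3 73T, arm = carrier (Willis)
row 1: whole set turns with the arm by x
row 2 — arm fixed, fixed-axis ratios: sun y, ring −(15/73)·y, arm 0
boundary: total ω_sun = x + y = 0 and total ω_arm = x = 1  ⇒  y = -1, x = 1
row 2 ring = −(15/73)·(-1) = 15/73
totals (row 1 + row 2): sun 1 + (-1) = 0, ring 1 + 15/73 = 88/73, arm 1 + 0 = 1
asked cell (row1, ring) = 1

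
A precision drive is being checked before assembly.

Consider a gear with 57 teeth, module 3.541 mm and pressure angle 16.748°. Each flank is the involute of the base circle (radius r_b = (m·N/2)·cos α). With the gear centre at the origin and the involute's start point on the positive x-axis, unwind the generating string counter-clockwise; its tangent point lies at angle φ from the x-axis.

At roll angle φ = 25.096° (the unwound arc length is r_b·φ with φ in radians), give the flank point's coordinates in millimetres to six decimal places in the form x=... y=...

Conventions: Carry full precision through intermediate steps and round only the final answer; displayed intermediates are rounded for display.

class = single-mesh tooth geometry [base-circle involute, m = 3.541, 57T]
pitch radius r_p = m·N/2 = 3.541·57/2 = 100.918500
base radius r_b = r_p·cos α = 100.918500·cos 16.748° = 96.637681
roll angle φ = 25.096° = 0.43800783 rad
x = r_b·(cos φ + φ·sin φ) = 105.467793
y = r_b·(sin φ − φ·cos φ) = 2.655314

x=105.467793 y=2.655314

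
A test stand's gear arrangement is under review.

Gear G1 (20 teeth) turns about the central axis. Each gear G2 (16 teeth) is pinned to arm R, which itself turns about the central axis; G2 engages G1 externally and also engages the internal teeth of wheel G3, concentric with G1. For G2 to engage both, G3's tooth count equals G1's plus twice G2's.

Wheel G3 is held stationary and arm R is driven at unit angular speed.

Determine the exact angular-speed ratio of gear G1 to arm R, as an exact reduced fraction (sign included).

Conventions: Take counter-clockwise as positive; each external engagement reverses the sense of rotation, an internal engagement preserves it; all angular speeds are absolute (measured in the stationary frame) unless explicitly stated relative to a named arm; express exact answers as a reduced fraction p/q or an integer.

18/5

recognized (axles ride arm R): planetary set, 20/16/52 teeth
ring teeth: 20 + 2·16 = 52
20(ω_sun−ω_arm) = −52(ω_ring−ω_arm),  ω_ring = 0, ω_arm = 1
ω_sun = 1 − (52/20)(0−1) = 18/5
ω_out/ω_in = 18/5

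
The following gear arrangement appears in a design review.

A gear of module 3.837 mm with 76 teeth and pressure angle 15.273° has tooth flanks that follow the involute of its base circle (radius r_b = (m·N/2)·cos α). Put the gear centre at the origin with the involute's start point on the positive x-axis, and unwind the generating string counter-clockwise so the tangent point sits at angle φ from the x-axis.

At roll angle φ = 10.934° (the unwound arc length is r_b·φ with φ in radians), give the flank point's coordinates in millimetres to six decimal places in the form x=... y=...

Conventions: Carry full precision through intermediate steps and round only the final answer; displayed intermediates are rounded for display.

x=143.194296 y=0.324657

class = single-mesh tooth geometry [base-circle involute, m = 3.837, 76T]
pitch radius r_p = m·N/2 = 3.837·76/2 = 145.806000
base radius r_b = r_p·cos α = 145.806000·cos 15.273° = 140.656374
roll angle φ = 10.934° = 0.19083430 rad
x = r_b·(cos φ + φ·sin φ) = 143.194296
y = r_b·(sin φ − φ·cos φ) = 0.324657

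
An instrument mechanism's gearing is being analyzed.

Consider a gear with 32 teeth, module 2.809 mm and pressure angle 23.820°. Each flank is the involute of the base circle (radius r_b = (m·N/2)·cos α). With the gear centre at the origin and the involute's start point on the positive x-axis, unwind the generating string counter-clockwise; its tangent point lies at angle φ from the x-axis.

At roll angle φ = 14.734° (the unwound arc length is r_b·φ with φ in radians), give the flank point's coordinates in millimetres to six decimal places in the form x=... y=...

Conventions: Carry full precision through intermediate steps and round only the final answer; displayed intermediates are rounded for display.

recognized (one wheel, involute flank): single-mesh tooth geometry, m = 2.809, N = 32
pitch radius r_p = m·N/2 = 2.809·32/2 = 44.944000
base radius r_b = r_p·cos α = 44.944000·cos 23.820° = 41.115614
roll angle φ = 14.734° = 0.25715681 rad
x = r_b·(cos φ + φ·sin φ) = 42.452701
y = r_b·(sin φ − φ·cos φ) = 0.231529

x=42.452701 y=0.231529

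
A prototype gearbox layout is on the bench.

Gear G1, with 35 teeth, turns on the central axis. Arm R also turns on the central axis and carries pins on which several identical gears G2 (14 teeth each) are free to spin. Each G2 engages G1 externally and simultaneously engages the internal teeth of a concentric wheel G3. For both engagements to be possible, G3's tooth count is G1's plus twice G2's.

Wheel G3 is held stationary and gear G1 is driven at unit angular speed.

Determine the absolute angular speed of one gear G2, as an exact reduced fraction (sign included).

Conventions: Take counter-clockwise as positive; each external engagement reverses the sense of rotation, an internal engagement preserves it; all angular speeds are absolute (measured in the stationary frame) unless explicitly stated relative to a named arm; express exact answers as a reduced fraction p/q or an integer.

recognized (axles ride arm R): planetary set, 35/14/63 teeth
ring teeth: 35 + 2·14 = 63
35(ω_sun−ω_arm) = −63(ω_ring−ω_arm),  ω_ring = 0, ω_sun = 1
35(1−ω_arm) = −63(0−ω_arm)  ⇒  98·ω_arm = 35  ⇒  ω_arm = 5/14
sun–planet mesh: 35·(1−5/14) = −14·(ω_p−ω_arm)  ⇒  ω_p−ω_arm = -45/28
ω_p = 5/14 − 45/28 = -5/4
exact speed ratio = -5/4

-5/4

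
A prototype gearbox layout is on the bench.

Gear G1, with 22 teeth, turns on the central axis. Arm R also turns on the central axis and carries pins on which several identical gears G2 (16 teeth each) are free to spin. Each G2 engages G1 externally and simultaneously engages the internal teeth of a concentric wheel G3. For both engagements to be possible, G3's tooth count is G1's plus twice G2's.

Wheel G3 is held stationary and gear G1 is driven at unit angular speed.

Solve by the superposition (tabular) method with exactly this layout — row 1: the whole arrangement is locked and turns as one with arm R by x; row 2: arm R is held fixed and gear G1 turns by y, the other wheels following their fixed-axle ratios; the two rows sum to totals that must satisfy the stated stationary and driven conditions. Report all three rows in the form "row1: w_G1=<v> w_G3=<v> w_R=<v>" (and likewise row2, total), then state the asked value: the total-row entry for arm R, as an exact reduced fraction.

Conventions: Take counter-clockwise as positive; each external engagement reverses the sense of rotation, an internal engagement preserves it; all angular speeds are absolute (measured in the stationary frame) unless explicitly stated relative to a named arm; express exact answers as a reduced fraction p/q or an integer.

class = planetary set [G3 = 22+2·16 = 54; Willis about the carrier]
row 1 — lock + rotate with arm: ω_sun = ω_ring = ω_arm = x
row 2: sun turns y, ring = −(22/54)·y, arm 0
boundary: total ω_ring = x − (22/54)·y = 0 and total ω_sun = x + y = 1  ⇒  y = 27/38, x = 11/38
row 2 ring = −(22/54)·27/38 = -11/38
totals (row 1 + row 2): sun 11/38 + 27/38 = 1, ring 11/38 + (-11/38) = 0, arm 11/38 + 0 = 11/38
asked cell (total, arm) = 11/38

row1: w_G1=11/38 w_G3=11/38 w_R=11/38
row2: w_G1=27/38 w_G3=-11/38 w_R=0
total: w_G1=1 w_G3=0 w_R=11/38
asked value: 11/38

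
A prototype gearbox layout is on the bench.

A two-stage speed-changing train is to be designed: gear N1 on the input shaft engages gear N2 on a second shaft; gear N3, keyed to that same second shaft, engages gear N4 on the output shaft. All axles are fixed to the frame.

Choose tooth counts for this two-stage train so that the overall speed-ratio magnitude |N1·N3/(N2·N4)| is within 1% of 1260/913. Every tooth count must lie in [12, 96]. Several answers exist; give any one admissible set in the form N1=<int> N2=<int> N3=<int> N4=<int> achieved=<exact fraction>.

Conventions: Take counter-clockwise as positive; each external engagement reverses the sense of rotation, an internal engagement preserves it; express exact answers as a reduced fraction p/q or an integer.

2-stage fixed-axis compound train for ratio 1260/913
target = 1260/913 in lowest terms: an exact hit needs N1·N3 = k·1260 and N2·N4 = k·913 for one integer k, every count in [12, 96]; additionally prefer no 1:1 stage (N1 ≠ N2, N3 ≠ N4)
k = 1: no 1:1-free in-range split of k·1260 and k·913 into factor pairs; take k = 2
k = 2: N1·N3 = 2520 = 28·90, N2·N4 = 1826 = 22·83
achieved = 28·90/(22·83) = 1260/913; |achieved − target| = 0 ≤ 63/4565 ✓

N1=28 N2=22 N3=90 N4=83 achieved=1260/913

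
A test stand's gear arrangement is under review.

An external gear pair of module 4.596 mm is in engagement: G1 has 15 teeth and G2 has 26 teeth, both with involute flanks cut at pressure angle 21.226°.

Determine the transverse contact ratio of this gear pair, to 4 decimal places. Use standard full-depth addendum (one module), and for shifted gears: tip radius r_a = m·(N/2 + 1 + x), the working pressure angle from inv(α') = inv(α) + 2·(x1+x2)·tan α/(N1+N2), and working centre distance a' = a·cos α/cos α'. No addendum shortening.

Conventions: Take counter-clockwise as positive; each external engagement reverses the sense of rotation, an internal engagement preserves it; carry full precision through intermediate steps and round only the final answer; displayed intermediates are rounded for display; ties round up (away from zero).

class = single-mesh tooth geometry [involute pair 15T × 26T, m = 4.596]
base radii: r_b1 = 32.131542, r_b2 = 55.694672
tip radii: r_a1 = 39.066000, r_a2 = 64.344000
no profile shift: α' = α, a' = a
action lengths: √(r_a1²−r_b1²) = 22.219730, √(r_a2²−r_b2²) = 32.221947
base pitch p_b = π·m·cos α = 13.459229
CR = (22.219730 + 32.221947 − 94.218000·sin 21.22600°)/13.459229 = 1.510508
contact ratio ≈ 1.5105

1.5105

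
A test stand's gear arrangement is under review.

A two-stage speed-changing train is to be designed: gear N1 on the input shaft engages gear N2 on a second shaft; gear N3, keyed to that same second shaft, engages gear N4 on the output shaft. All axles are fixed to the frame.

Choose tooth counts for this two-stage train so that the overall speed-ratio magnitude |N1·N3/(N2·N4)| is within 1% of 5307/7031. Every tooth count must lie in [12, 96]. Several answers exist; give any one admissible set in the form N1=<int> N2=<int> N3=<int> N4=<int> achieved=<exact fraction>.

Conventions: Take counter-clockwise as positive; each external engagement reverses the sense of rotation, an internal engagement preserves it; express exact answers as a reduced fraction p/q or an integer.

N1=61 N2=79 N3=87 N4=89 achieved=5307/7031

class = fixed-axis compound train [2-stage, 5307/7031 wanted]
target = 5307/7031 in lowest terms: an exact hit needs N1·N3 = k·5307 and N2·N4 = k·7031 for one integer k, every count in [12, 96]; additionally prefer no 1:1 stage (N1 ≠ N2, N3 ≠ N4)
k = 1: N1·N3 = 5307 = 61·87, N2·N4 = 7031 = 79·89
achieved = 61·87/(79·89) = 5307/7031; |achieved − target| = 0 ≤ 5307/703100 ✓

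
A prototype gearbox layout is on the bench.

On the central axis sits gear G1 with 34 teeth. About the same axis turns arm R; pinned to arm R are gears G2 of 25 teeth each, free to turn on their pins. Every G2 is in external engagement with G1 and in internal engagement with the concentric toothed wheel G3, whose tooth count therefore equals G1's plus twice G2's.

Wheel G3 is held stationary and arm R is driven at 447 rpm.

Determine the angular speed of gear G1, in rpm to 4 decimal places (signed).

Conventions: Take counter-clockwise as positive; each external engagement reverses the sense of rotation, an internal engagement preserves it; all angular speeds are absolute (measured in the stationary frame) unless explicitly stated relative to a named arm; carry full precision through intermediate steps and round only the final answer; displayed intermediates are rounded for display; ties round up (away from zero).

+1551.3529 rpm

recognized (axles ride arm R): planetary set, 34/25/84 teeth
normalise by the input: solve with ω_arm = 1, then scale by 447 rpm
ring teeth: 34 + 2·25 = 84
34(ω_sun−ω_arm) = −84(ω_ring−ω_arm),  ω_ring = 0, ω_arm = 1
ω_sun = 1 − (84/34)(0−1) = 59/17
scale: ω_sun = 59/17 × 447 rpm = +1551.3529 rpm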